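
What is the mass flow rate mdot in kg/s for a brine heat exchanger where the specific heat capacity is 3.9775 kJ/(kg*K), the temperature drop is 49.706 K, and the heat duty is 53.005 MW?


mdot = Q * 1000 / (cp * dT)
mdot = 53.005 * 1000 / (3.9775 * 49.706)
mdot = 268.10 kg/s


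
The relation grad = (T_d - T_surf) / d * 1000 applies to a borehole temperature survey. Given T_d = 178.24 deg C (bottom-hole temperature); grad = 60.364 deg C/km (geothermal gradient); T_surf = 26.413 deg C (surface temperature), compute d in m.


d = (T_d - T_surf) / grad * 1000
d = (178.24 - 26.413) / 60.364 * 1000
d = 2515.2 m


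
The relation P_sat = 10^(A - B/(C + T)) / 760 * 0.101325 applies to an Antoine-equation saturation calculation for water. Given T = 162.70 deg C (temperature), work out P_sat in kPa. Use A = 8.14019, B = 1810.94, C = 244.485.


P_sat = 10^(A - B/(C + T)) / 760 * 0.101325
P_sat = 10^(8.14019 - 1810.94/(244.485 + 162.70)) / 760 * 0.101325
P_sat = 0.6570986 MPa
Convert: 0.6570986 MPa * 1000.0 = 657.10 kPa
P_sat = 657.10 kPa


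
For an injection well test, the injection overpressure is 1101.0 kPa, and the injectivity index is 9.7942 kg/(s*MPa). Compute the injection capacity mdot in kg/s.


mdot = II * dP / 1000
mdot = 9.7942 * 1101.0 / 1000
mdot = 10.783 kg/s


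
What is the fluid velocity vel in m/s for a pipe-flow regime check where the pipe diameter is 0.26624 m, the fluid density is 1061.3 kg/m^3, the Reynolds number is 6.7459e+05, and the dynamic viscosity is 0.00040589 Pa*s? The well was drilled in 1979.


vel = Re * mu / (rho * D)
vel = 6.7459e+05 * 0.00040589 / (1061.3 * 0.26624)
vel = 0.96903 m/s


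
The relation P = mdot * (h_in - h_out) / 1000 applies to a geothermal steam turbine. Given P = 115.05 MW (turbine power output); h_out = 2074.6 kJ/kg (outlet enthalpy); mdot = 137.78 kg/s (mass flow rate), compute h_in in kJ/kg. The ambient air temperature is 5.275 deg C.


h_in = h_out + P * 1000 / mdot
h_in = 2074.6 + 115.05 * 1000 / 137.78
h_in = 2909.6 kJ/kg


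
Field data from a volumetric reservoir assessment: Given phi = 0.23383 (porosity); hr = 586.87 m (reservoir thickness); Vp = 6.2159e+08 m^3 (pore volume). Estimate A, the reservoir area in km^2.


A = Vp / (1e6 * hr * phi)
A = 6.2159e+08 / (1e6 * 586.87 * 0.23383)
A = 4.5296 km^2


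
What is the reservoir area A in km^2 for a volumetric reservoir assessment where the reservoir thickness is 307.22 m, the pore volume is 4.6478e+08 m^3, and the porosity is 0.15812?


A = Vp / (1e6 * hr * phi)
A = 4.6478e+08 / (1e6 * 307.22 * 0.15812)
A = 9.5678 km^2


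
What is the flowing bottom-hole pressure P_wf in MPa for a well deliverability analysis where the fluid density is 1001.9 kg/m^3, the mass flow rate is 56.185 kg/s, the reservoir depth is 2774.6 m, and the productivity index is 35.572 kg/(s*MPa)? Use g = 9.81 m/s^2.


Step 1: P_i = rho*g*h/1e6 = 1001.9*9.81*2774.6/1e6 = 27.27054 MPa
Step 2: P_wf = P_i - mdot/PI = 27.27054 - 56.185/35.572 = 25.691 MPa
P_wf = 25.691 MPa


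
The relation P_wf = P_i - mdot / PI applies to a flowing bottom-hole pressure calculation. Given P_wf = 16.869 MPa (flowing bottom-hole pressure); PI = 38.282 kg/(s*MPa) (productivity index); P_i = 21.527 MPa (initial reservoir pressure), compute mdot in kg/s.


mdot = (P_i - P_wf) * PI
mdot = (21.527 - 16.869) * 38.282
mdot = 178.32 kg/s


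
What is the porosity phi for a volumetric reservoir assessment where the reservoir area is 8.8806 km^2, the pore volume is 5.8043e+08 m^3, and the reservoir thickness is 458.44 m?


phi = Vp / (A * 1e6 * hr)
phi = 5.8043e+08 / (8.8806 * 1e6 * 458.44)
phi = 0.14257


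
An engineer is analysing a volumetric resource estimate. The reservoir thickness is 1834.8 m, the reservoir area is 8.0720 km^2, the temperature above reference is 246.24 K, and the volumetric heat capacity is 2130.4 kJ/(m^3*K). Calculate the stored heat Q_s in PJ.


Step 1: Vr = A*1e6*hr = 8.072*1e6*1834.8 = 1.481051e+10 m^3
Step 2: Q_s = Vr*rhoc*dT/1e12 = 1.481051e+10*2130.4*246.24/1e12 = 7769.4 PJ
Q_s = 7769.4 PJ


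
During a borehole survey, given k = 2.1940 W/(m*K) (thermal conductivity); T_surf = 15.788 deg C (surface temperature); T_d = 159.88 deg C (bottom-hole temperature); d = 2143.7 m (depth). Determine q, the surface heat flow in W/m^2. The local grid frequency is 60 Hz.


Step 1: grad = (T_d - T_surf)/d * 1000 = (159.88 - 15.788)/2143.7 * 1000 = 67.21649 deg C/km
Step 2: q = k * grad / 1000 = 2.194 * 67.21649 / 1000 = 0.14747 W/m^2
q = 0.14747 W/m^2


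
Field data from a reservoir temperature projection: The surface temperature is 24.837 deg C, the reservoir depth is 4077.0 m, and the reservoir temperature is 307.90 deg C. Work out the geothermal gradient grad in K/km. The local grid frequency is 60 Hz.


grad = (T_res - T_surf) / d * 1000
grad = (307.90 - 24.837) / 4077.0 * 1000
grad = 69.42924 deg C/km
Convert: 69.42924 deg C/km * 1.0 = 69.429 K/km
grad = 69.429 K/km


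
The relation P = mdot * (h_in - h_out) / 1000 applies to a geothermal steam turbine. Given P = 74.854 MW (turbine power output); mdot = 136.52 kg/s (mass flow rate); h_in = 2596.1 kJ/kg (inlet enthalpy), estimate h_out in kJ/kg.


h_out = h_in - P * 1000 / mdot
h_out = 2596.1 - 74.854 * 1000 / 136.52
h_out = 2047.8 kJ/kg


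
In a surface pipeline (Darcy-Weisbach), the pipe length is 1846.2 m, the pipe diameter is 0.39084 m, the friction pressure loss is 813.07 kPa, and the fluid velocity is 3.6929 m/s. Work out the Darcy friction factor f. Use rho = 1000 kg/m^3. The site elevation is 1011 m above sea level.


f = dP*1000 / ((L/D)*(rho*vel^2/2))
f = 813.07*1000 / ((1846.2/0.39084)*(1000*3.6929^2/2))
f = 0.025243


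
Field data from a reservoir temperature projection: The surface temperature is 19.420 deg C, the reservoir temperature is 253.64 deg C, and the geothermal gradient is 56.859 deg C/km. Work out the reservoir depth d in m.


d = (T_res - T_surf) / grad * 1000
d = (253.64 - 19.420) / 56.859 * 1000
d = 4119.3 m


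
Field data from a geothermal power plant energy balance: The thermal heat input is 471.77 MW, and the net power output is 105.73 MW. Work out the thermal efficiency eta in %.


eta = W_net / Q_in * 100
eta = 105.73 / 471.77 * 100
eta = 22.411 %


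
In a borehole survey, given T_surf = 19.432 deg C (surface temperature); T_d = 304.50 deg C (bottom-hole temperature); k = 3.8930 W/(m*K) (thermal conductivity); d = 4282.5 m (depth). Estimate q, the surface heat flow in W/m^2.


Step 1: grad = (T_d - T_surf)/d * 1000 = (304.5 - 19.432)/4282.5 * 1000 = 66.56579 deg C/km
Step 2: q = k * grad / 1000 = 3.893 * 66.56579 / 1000 = 0.25914 W/m^2
q = 0.25914 W/m^2


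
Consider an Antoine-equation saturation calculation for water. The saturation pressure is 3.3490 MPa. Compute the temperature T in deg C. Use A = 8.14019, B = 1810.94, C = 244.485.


T = B / (A - log10(P_sat * 760 / 0.101325)) - C
T = 1810.94 / (8.14019 - log10(3.3490 * 760 / 0.101325)) - 244.485
T = 239.70 deg C


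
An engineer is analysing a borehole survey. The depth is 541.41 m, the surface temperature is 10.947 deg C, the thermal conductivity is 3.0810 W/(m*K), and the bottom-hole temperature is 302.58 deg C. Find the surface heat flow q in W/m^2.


Step 1: grad = (T_d - T_surf)/d * 1000 = (302.58 - 10.947)/541.41 * 1000 = 538.6546 deg C/km
Step 2: q = k * grad / 1000 = 3.081 * 538.6546 / 1000 = 1.6596 W/m^2
q = 1.6596 W/m^2


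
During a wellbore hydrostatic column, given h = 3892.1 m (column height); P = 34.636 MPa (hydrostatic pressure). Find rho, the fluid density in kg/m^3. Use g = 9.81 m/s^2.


rho = P * 1e6 / (g * h)
rho = 34.636 * 1e6 / (9.81 * 3892.1)
rho = 907.14 kg/m^3


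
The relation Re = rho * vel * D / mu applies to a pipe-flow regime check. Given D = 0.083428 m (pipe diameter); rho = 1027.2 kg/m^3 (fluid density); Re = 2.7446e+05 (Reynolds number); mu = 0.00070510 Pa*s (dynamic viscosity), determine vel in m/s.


vel = Re * mu / (rho * D)
vel = 2.7446e+05 * 0.00070510 / (1027.2 * 0.083428)
vel = 2.2582 m/s


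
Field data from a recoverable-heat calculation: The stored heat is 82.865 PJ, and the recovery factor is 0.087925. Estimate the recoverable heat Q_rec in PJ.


Q_rec = Q_s * RF
Q_rec = 82.865 * 0.087925
Q_rec = 7.2859 PJ


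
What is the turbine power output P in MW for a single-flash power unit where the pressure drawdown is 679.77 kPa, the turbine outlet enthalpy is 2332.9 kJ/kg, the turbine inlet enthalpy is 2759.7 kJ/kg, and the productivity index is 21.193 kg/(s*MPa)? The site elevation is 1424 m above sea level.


Step 1: mdot = PI * dP / 1000 = 21.193 * 679.77 / 1000 = 14.40637 kg/s
Step 2: P = mdot*(h_in - h_out)/1000 = 14.40637*(2759.7 - 2332.9)/1000 = 6.1486 MW
P = 6.1486 MW


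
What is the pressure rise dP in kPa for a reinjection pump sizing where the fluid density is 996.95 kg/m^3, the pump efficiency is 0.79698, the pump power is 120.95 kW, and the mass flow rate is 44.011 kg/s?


dP = P_pump * rho * eta / mdot
dP = 120.95 * 996.95 * 0.79698 / 44.011
dP = 2183.6 kPa


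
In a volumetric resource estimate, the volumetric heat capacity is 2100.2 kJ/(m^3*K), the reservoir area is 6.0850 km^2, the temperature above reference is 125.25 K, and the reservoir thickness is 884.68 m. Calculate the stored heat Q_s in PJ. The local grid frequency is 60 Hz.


Step 1: Vr = A*1e6*hr = 6.085*1e6*884.68 = 5.383278e+09 m^3
Step 2: Q_s = Vr*rhoc*dT/1e12 = 5.383278e+09*2100.2*125.25/1e12 = 1416.1 PJ
Q_s = 1416.1 PJ


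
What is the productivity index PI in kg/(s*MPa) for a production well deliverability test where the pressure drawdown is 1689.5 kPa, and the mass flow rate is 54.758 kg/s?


PI = mdot * 1000 / dP
PI = 54.758 * 1000 / 1689.5
PI = 32.411 kg/(s*MPa)


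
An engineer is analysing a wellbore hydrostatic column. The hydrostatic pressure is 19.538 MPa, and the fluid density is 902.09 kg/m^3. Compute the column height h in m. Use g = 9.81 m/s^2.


h = P * 1e6 / (g * rho)
h = 19.538 * 1e6 / (9.81 * 902.09)
h = 2207.8 m


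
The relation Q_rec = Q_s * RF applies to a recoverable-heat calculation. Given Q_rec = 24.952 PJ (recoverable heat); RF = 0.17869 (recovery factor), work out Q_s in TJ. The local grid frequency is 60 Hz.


Q_s = Q_rec / RF
Q_s = 24.952 / 0.17869
Q_s = 139.6385 PJ
Convert: 139.6385 PJ * 1000.0 = 1.3964e+05 TJ
Q_s = 1.3964e+05 TJ


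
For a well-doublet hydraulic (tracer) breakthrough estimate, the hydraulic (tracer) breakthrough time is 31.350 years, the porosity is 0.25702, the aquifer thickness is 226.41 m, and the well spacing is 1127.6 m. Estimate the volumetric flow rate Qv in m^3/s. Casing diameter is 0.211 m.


Qv = pi*hr*phi*L^2 / (3*t_bt*365.25*86400)
Qv = pi*226.41*0.25702*1127.6^2 / (3*31.350*365.25*86400)
Qv = 0.078318 m^3/s


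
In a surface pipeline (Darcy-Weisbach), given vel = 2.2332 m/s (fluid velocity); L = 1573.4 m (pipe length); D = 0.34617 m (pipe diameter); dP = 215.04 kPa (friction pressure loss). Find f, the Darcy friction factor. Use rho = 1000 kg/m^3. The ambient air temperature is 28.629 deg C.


f = dP*1000 / ((L/D)*(rho*vel^2/2))
f = 215.04*1000 / ((1573.4/0.34617)*(1000*2.2332^2/2))
f = 0.018973


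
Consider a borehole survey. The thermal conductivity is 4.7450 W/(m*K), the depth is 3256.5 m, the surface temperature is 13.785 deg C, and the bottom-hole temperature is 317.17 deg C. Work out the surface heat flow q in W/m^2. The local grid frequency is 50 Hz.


Step 1: grad = (T_d - T_surf)/d * 1000 = (317.17 - 13.785)/3256.5 * 1000 = 93.16290 deg C/km
Step 2: q = k * grad / 1000 = 4.745 * 93.16290 / 1000 = 0.44206 W/m^2
q = 0.44206 W/m^2


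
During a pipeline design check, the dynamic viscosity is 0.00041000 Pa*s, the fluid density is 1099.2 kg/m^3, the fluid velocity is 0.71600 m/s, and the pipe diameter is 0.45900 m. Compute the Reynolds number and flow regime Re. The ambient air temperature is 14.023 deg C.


Step 1: Re = rho*vel*D/mu = 1099.2*0.716*0.459/0.00041 = 8.8109e+05
Step 2: Re = 8.8109e+05 > 4000, so flow is turbulent.
Re = 8.8109e+05 (turbulent)


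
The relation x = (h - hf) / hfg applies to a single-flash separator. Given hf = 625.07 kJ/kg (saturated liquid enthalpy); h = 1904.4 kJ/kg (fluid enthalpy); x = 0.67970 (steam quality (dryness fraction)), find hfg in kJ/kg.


hfg = (h - hf) / x
hfg = (1904.4 - 625.07) / 0.67970
hfg = 1882.2 kJ/kg


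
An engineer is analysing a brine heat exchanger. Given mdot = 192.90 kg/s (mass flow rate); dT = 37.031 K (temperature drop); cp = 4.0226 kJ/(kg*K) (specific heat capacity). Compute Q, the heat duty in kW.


Q = mdot * cp * dT / 1000
Q = 192.90 * 4.0226 * 37.031 / 1000
Q = 28.73456 MW
Convert: 28.73456 MW * 1000.0 = 28735 kW
Q = 28735 kW


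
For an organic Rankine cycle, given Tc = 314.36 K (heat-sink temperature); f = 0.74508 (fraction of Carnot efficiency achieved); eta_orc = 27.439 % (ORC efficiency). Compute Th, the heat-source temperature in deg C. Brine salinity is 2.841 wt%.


Th = Tc / (1 - (eta_orc/100)/f)
Th = 314.36 / (1 - (27.439/100)/0.74508)
Th = 497.6170 K
Convert to deg C: 497.6170 - 273.15 = 224.47 deg C
Th = 224.47 deg C


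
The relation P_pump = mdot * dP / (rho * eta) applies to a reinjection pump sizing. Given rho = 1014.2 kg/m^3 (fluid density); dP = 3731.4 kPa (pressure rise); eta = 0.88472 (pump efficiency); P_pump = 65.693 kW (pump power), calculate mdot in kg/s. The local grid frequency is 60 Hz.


mdot = P_pump * rho * eta / dP
mdot = 65.693 * 1014.2 * 0.88472 / 3731.4
mdot = 15.797 kg/s


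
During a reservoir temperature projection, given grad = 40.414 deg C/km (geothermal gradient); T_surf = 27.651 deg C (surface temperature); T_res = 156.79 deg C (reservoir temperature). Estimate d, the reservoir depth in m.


d = (T_res - T_surf) / grad * 1000
d = (156.79 - 27.651) / 40.414 * 1000
d = 3195.4 m


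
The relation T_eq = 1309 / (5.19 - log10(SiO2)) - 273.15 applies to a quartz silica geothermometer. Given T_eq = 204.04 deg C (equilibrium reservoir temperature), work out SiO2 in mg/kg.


SiO2 = 10^(5.19 - 1309/(T_eq + 273.15))
SiO2 = 10^(5.19 - 1309/(204.04 + 273.15))
SiO2 = 279.81 mg/kg


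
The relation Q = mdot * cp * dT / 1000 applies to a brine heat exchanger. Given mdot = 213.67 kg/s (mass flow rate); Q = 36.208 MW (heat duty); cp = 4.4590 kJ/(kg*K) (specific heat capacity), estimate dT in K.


dT = Q * 1000 / (mdot * cp)
dT = 36.208 * 1000 / (213.67 * 4.4590)
dT = 38.003 K


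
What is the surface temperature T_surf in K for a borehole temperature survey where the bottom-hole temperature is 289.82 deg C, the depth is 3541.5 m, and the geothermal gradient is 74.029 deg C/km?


T_surf = T_d - grad * d / 1000
T_surf = 289.82 - 74.029 * 3541.5 / 1000
T_surf = 27.64630 deg C
Convert to K: 27.64630 + 273.15 = 300.80 K
T_surf = 300.80 K


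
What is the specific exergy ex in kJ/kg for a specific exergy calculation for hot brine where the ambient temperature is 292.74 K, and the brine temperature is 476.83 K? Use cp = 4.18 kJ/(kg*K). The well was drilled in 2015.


ex = cp * ((T_b - T_0) - T_0 * ln(T_b/T_0))
ex = 4.18 * ((476.83 - 292.74) - 292.74 * ln(476.83/292.74))
ex = 172.51 kJ/kg


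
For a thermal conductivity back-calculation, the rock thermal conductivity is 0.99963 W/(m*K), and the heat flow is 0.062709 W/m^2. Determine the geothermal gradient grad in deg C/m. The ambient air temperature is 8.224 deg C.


grad = q / k * 1000
grad = 0.062709 / 0.99963 * 1000
grad = 62.73221 deg C/km
Convert: 62.73221 deg C/km * 0.001 = 0.062732 deg C/m
grad = 0.062732 deg C/m


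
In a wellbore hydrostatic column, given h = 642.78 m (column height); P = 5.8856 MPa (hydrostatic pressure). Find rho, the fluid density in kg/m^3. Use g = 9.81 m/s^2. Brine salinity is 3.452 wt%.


rho = P * 1e6 / (g * h)
rho = 5.8856 * 1e6 / (9.81 * 642.78)
rho = 933.38 kg/m^3


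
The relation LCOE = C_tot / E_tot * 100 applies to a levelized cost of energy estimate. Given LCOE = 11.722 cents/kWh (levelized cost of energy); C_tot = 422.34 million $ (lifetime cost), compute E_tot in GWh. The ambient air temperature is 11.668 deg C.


E_tot = C_tot / LCOE * 100
E_tot = 422.34 / 11.722 * 100
E_tot = 3603.0 GWh


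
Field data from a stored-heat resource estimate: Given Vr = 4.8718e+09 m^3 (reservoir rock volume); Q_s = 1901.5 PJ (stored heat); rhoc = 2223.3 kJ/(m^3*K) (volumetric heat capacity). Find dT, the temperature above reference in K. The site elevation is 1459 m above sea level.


dT = Q_s * 1e12 / (Vr * rhoc)
dT = 1901.5 * 1e12 / (4.8718e+09 * 2223.3)
dT = 175.55 K


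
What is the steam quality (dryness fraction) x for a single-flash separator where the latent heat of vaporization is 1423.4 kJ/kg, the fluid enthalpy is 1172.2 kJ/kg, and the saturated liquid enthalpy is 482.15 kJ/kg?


x = (h - hf) / hfg
x = (1172.2 - 482.15) / 1423.4
x = 0.48479


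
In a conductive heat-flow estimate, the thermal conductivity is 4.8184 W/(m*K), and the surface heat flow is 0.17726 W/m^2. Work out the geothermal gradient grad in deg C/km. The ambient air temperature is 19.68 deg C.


grad = q * 1000 / k
grad = 0.17726 * 1000 / 4.8184
grad = 36.788 deg C/km


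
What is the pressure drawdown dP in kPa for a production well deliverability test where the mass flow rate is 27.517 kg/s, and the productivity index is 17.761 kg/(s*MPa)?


dP = mdot * 1000 / PI
dP = 27.517 * 1000 / 17.761
dP = 1549.3 kPa


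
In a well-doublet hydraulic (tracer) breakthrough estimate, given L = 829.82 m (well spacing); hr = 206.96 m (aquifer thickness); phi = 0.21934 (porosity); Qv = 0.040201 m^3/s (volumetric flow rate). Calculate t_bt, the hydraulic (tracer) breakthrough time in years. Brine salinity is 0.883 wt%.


t_bt = pi * hr * phi * L^2 / (3 * Qv) / (365.25*86400)
t_bt = pi * 206.96 * 0.21934 * 829.82^2 / (3 * 0.040201) / (365.25*86400)
t_bt = 25.802 years


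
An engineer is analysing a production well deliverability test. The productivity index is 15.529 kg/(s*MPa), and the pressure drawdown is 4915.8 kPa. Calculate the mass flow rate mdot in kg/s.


mdot = PI * dP / 1000
mdot = 15.529 * 4915.8 / 1000
mdot = 76.337 kg/s


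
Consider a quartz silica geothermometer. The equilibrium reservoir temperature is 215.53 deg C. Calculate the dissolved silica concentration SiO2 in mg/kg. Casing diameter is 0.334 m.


SiO2 = 10^(5.19 - 1309/(T_eq + 273.15))
SiO2 = 10^(5.19 - 1309/(215.53 + 273.15))
SiO2 = 324.61 mg/kg


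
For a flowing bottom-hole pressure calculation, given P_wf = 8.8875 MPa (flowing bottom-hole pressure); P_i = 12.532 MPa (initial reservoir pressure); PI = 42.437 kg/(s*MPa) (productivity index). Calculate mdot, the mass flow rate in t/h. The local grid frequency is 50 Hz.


mdot = (P_i - P_wf) * PI
mdot = (12.532 - 8.8875) * 42.437
mdot = 154.6616 kg/s
Convert: 154.6616 kg/s * 3.6 = 556.78 t/h
mdot = 556.78 t/h


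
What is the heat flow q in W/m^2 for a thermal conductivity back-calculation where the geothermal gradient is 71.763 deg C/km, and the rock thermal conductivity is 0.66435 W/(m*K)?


q = k * grad / 1000
q = 0.66435 * 71.763 / 1000
q = 0.047676 W/m^2


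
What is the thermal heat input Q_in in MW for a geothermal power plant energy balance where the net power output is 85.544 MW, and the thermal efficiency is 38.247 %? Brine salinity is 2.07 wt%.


Q_in = W_net / (eta / 100)
Q_in = 85.544 / (38.247 / 100)
Q_in = 223.66 MW


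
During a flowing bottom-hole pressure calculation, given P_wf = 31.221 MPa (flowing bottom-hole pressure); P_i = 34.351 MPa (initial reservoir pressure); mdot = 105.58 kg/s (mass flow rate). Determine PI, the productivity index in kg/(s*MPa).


PI = mdot / (P_i - P_wf)
PI = 105.58 / (34.351 - 31.221)
PI = 33.732 kg/(s*MPa)


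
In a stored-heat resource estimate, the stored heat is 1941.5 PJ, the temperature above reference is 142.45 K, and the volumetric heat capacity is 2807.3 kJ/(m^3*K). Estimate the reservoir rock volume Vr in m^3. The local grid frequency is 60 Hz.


Vr = Q_s * 1e12 / (rhoc * dT)
Vr = 1941.5 * 1e12 / (2807.3 * 142.45)
Vr = 4.8550e+09 m^3


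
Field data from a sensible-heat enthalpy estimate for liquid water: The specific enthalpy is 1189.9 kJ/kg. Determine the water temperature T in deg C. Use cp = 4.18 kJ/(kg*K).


T = h / cp
T = 1189.9 / 4.18
T = 284.67 deg C


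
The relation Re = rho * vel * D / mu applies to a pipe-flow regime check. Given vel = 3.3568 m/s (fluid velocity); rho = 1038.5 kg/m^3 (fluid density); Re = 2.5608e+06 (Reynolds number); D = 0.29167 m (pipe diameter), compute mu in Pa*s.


mu = rho * vel * D / Re
mu = 1038.5 * 3.3568 * 0.29167 / 2.5608e+06
mu = 0.00039705 Pa*s


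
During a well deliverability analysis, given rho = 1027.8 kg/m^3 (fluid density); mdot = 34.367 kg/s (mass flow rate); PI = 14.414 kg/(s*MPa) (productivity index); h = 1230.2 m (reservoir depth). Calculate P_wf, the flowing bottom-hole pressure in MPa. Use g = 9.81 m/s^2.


Step 1: P_i = rho*g*h/1e6 = 1027.8*9.81*1230.2/1e6 = 12.40376 MPa
Step 2: P_wf = P_i - mdot/PI = 12.40376 - 34.367/14.414 = 10.019 MPa
P_wf = 10.019 MPa


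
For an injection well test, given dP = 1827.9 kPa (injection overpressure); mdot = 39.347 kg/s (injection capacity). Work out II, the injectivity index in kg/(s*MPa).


II = mdot * 1000 / dP
II = 39.347 * 1000 / 1827.9
II = 21.526 kg/(s*MPa)


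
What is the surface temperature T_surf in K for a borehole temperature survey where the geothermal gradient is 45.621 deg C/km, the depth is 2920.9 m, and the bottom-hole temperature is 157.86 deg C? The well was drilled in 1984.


T_surf = T_d - grad * d / 1000
T_surf = 157.86 - 45.621 * 2920.9 / 1000
T_surf = 24.60562 deg C
Convert to K: 24.60562 + 273.15 = 297.76 K
T_surf = 297.76 K


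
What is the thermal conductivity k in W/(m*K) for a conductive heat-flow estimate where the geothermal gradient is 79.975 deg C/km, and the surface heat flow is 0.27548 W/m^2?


k = q * 1000 / grad
k = 0.27548 * 1000 / 79.975
k = 3.4446 W/(m*K)


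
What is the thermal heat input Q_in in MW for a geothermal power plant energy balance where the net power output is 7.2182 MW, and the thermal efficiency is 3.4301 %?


Q_in = W_net / (eta / 100)
Q_in = 7.2182 / (3.4301 / 100)
Q_in = 210.44 MW


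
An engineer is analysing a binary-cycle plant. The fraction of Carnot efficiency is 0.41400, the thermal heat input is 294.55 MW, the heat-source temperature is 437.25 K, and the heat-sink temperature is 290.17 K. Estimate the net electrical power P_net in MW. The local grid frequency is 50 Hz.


Step 1: eta = (1 - Tc/Th)*f = (1 - 290.17/437.25)*0.414 = 0.1392593
Step 2: P_net = eta * Q_in = 0.1392593 * 294.55 = 41.019 MW
P_net = 41.019 MW


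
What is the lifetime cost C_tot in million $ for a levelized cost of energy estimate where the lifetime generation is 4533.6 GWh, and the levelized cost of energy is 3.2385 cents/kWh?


C_tot = LCOE / 100 * E_tot
C_tot = 3.2385 / 100 * 4533.6
C_tot = 146.82 million $


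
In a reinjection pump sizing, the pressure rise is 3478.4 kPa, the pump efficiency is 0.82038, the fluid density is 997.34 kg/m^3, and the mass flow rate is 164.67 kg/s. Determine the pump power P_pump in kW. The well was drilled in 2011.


P_pump = mdot * dP / (rho * eta)
P_pump = 164.67 * 3478.4 / (997.34 * 0.82038)
P_pump = 700.06 kW


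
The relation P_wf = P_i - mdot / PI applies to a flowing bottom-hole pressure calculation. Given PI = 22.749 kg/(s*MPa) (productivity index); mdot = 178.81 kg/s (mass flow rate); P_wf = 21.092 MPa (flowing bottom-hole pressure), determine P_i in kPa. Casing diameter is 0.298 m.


P_i = P_wf + mdot / PI
P_i = 21.092 + 178.81 / 22.749
P_i = 28.95213 MPa
Convert: 28.95213 MPa * 1000.0 = 28952 kPa
P_i = 28952 kPa


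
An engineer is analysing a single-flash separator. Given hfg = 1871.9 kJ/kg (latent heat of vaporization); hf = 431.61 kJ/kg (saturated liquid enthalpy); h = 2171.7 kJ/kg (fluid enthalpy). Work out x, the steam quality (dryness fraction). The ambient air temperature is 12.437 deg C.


x = (h - hf) / hfg
x = (2171.7 - 431.61) / 1871.9
x = 0.92958


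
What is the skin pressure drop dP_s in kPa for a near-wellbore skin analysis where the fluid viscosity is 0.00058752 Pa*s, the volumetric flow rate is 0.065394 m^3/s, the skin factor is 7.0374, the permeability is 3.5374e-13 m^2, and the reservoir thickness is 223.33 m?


dP_s = S * q * mu / (2*pi*k*hr) / 1000
dP_s = 7.0374 * 0.065394 * 0.00058752 / (2*pi*3.5374e-13*223.33) / 1000
dP_s = 544.71 kPa


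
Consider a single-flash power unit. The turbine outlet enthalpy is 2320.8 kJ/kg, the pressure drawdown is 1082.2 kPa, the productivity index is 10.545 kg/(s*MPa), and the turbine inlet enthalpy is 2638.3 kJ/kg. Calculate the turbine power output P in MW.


Step 1: mdot = PI * dP / 1000 = 10.545 * 1082.2 / 1000 = 11.41180 kg/s
Step 2: P = mdot*(h_in - h_out)/1000 = 11.41180*(2638.3 - 2320.8)/1000 = 3.6232 MW
P = 3.6232 MW


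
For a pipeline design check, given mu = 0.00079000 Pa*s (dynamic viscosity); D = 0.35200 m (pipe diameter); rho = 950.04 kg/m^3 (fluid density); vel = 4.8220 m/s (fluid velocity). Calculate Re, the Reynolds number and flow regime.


Step 1: Re = rho*vel*D/mu = 950.04*4.822*0.352/0.00079 = 2.0412e+06
Step 2: Re = 2.0412e+06 > 4000, so flow is turbulent.
Re = 2.0412e+06 (turbulent)


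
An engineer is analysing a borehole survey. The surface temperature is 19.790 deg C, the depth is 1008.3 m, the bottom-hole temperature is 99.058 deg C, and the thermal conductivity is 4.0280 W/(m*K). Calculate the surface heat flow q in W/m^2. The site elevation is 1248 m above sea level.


Step 1: grad = (T_d - T_surf)/d * 1000 = (99.058 - 19.79)/1008.3 * 1000 = 78.61549 deg C/km
Step 2: q = k * grad / 1000 = 4.028 * 78.61549 / 1000 = 0.31666 W/m^2
q = 0.31666 W/m^2


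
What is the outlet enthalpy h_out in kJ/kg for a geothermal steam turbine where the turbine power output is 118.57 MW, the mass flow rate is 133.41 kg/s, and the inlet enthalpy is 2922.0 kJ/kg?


h_out = h_in - P * 1000 / mdot
h_out = 2922.0 - 118.57 * 1000 / 133.41
h_out = 2033.2 kJ/kg


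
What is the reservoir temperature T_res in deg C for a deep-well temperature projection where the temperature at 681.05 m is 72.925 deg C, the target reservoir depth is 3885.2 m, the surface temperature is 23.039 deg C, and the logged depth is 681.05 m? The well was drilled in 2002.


Step 1: grad = (T_d1 - T_surf)/d1 * 1000 = (72.925 - 23.039)/681.05 * 1000 = 73.24866 deg C/km
Step 2: T_res = T_surf + grad*d2/1000 = 23.039 + 73.24866*3885.2/1000 = 307.62 deg C
T_res = 307.62 deg C


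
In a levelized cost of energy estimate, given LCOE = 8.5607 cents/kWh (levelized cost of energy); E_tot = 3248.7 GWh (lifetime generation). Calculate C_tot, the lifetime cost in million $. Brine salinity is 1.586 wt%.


C_tot = LCOE / 100 * E_tot
C_tot = 8.5607 / 100 * 3248.7
C_tot = 278.11 million $


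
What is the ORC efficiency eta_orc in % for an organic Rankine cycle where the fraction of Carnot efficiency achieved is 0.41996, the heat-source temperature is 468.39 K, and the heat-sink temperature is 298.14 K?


eta_orc = (1 - Tc/Th) * f * 100
eta_orc = (1 - 298.14/468.39) * 0.41996 * 100
eta_orc = 15.265 %


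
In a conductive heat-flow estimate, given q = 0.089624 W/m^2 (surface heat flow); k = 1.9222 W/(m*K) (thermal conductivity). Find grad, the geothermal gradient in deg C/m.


grad = q * 1000 / k
grad = 0.089624 * 1000 / 1.9222
grad = 46.62574 deg C/km
Convert: 46.62574 deg C/km * 0.001 = 0.046626 deg C/m
grad = 0.046626 deg C/m


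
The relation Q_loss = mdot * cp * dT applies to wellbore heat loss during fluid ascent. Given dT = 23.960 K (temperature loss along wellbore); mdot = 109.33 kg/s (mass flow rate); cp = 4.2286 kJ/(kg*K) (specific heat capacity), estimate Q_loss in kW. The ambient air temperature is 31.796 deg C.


Q_loss = mdot * cp * dT
Q_loss = 109.33 * 4.2286 * 23.960
Q_loss = 11077 kW


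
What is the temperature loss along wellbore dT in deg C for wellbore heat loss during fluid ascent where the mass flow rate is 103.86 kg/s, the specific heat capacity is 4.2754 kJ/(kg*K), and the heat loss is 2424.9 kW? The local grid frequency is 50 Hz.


dT = Q_loss / (mdot * cp)
dT = 2424.9 / (103.86 * 4.2754)
dT = 5.460957 K
Convert (temperature difference, 1 K = 1 deg C): 5.460957 K = 5.460957 deg C
dT = 5.4610 deg C


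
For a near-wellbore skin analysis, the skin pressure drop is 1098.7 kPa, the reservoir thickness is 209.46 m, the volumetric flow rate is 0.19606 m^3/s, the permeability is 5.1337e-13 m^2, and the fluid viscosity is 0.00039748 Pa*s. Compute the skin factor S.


S = dP_s * 1000 * 2*pi*k*hr / (q*mu)
S = 1098.7 * 1000 * 2*pi*5.1337e-13*209.46 / (0.19606*0.00039748)
S = 9.5255


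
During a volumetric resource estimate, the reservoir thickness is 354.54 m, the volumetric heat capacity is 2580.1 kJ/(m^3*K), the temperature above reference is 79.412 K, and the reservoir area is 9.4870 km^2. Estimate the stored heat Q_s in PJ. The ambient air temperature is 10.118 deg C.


Step 1: Vr = A*1e6*hr = 9.487*1e6*354.54 = 3.363521e+09 m^3
Step 2: Q_s = Vr*rhoc*dT/1e12 = 3.363521e+09*2580.1*79.412/1e12 = 689.15 PJ
Q_s = 689.15 PJ


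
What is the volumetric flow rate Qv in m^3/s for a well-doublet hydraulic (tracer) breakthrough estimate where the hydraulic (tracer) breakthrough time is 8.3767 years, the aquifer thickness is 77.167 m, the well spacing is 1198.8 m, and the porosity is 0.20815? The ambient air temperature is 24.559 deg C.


Qv = pi*hr*phi*L^2 / (3*t_bt*365.25*86400)
Qv = pi*77.167*0.20815*1198.8^2 / (3*8.3767*365.25*86400)
Qv = 0.091444 m^3/s


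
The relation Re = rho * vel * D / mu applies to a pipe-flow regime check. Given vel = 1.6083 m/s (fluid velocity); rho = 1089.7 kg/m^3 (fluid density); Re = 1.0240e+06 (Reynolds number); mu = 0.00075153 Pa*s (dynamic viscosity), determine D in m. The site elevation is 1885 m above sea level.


D = Re * mu / (rho * vel)
D = 1.0240e+06 * 0.00075153 / (1089.7 * 1.6083)
D = 0.43911 m


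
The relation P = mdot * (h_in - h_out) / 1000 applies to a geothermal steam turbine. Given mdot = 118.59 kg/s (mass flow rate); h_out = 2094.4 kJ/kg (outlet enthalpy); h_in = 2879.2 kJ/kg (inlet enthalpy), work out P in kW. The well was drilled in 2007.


P = mdot * (h_in - h_out) / 1000
P = 118.59 * (2879.2 - 2094.4) / 1000
P = 93.06943 MW
Convert: 93.06943 MW * 1000.0 = 93069 kW
P = 93069 kW


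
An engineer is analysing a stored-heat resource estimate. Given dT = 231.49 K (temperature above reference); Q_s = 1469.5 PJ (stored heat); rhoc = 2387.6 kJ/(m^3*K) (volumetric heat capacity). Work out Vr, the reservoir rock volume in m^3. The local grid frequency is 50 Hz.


Vr = Q_s * 1e12 / (rhoc * dT)
Vr = 1469.5 * 1e12 / (2387.6 * 231.49)
Vr = 2.6587e+09 m^3


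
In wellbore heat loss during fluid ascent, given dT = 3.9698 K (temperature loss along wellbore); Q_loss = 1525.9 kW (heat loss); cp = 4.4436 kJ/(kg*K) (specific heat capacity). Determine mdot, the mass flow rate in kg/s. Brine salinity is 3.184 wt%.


mdot = Q_loss / (cp * dT)
mdot = 1525.9 / (4.4436 * 3.9698)
mdot = 86.501 kg/s


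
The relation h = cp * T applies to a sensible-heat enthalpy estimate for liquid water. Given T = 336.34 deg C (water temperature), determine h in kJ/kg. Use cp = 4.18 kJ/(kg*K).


h = cp * T
h = 4.18 * 336.34
h = 1405.9 kJ/kg


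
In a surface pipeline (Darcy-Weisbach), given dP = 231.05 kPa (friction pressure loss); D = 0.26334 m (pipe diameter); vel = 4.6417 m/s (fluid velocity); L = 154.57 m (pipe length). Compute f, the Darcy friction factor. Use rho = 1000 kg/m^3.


f = dP*1000 / ((L/D)*(rho*vel^2/2))
f = 231.05*1000 / ((154.57/0.26334)*(1000*4.6417^2/2))
f = 0.036540


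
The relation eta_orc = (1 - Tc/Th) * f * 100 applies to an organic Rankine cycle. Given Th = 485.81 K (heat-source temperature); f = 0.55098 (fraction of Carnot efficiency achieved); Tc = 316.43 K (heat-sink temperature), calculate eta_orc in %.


eta_orc = (1 - Tc/Th) * f * 100
eta_orc = (1 - 316.43/485.81) * 0.55098 * 100
eta_orc = 19.210 %


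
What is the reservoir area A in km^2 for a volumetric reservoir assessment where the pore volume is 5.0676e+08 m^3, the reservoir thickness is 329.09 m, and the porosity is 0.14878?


A = Vp / (1e6 * hr * phi)
A = 5.0676e+08 / (1e6 * 329.09 * 0.14878)
A = 10.350 km^2


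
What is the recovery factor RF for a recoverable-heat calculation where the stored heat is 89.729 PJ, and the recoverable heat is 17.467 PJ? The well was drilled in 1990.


RF = Q_rec / Q_s
RF = 17.467 / 89.729
RF = 0.19466


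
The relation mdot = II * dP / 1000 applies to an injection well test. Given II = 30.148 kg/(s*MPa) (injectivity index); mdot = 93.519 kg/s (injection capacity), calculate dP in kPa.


dP = mdot * 1000 / II
dP = 93.519 * 1000 / 30.148
dP = 3102.0 kPa


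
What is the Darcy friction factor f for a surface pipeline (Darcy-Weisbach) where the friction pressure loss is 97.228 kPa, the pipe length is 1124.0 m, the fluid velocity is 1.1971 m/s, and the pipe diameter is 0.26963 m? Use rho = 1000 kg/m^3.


f = dP*1000 / ((L/D)*(rho*vel^2/2))
f = 97.228*1000 / ((1124.0/0.26963)*(1000*1.1971^2/2))
f = 0.032551


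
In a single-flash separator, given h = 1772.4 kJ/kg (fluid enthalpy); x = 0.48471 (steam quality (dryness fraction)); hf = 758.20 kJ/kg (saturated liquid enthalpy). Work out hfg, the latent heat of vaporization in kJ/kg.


hfg = (h - hf) / x
hfg = (1772.4 - 758.20) / 0.48471
hfg = 2092.4 kJ/kg


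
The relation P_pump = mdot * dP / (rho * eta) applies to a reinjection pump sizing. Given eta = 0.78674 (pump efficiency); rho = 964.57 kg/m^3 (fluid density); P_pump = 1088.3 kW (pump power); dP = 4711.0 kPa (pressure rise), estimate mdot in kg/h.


mdot = P_pump * rho * eta / dP
mdot = 1088.3 * 964.57 * 0.78674 / 4711.0
mdot = 175.3075 kg/s
Convert: 175.3075 kg/s * 3600.0 = 6.3111e+05 kg/h
mdot = 6.3111e+05 kg/h


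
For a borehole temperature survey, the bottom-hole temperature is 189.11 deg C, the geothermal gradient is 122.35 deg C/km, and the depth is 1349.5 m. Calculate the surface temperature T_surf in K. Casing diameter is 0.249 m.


T_surf = T_d - grad * d / 1000
T_surf = 189.11 - 122.35 * 1349.5 / 1000
T_surf = 23.99868 deg C
Convert to K: 23.99868 + 273.15 = 297.15 K
T_surf = 297.15 K


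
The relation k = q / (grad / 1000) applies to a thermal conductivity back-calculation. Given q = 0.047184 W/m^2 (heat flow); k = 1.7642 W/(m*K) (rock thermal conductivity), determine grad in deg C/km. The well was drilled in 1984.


grad = q / k * 1000
grad = 0.047184 / 1.7642 * 1000
grad = 26.745 deg C/km


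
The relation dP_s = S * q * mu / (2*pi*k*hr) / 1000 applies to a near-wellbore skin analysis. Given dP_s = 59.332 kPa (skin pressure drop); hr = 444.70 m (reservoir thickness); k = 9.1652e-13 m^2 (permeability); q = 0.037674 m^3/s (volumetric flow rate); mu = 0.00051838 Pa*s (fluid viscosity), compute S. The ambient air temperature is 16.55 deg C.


S = dP_s * 1000 * 2*pi*k*hr / (q*mu)
S = 59.332 * 1000 * 2*pi*9.1652e-13*444.70 / (0.037674*0.00051838)
S = 7.7801


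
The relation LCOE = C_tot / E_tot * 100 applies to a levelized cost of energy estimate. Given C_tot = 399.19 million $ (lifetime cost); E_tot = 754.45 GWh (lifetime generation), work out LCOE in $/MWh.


LCOE = C_tot / E_tot * 100
LCOE = 399.19 / 754.45 * 100
LCOE = 52.91139 cents/kWh
Convert: 52.91139 cents/kWh * 10.0 = 529.11 $/MWh
LCOE = 529.11 $/MWh


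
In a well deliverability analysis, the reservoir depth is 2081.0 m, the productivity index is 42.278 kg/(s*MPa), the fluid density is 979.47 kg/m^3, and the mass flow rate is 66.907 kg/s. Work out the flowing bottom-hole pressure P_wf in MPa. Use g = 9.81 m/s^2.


Step 1: P_i = rho*g*h/1e6 = 979.47*9.81*2081.0/1e6 = 19.99550 MPa
Step 2: P_wf = P_i - mdot/PI = 19.99550 - 66.907/42.278 = 18.413 MPa
P_wf = 18.413 MPa


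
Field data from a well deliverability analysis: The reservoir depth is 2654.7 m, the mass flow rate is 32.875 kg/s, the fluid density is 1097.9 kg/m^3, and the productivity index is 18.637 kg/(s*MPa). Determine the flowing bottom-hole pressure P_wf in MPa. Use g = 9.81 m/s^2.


Step 1: P_i = rho*g*h/1e6 = 1097.9*9.81*2654.7/1e6 = 28.59218 MPa
Step 2: P_wf = P_i - mdot/PI = 28.59218 - 32.875/18.637 = 26.828 MPa
P_wf = 26.828 MPa


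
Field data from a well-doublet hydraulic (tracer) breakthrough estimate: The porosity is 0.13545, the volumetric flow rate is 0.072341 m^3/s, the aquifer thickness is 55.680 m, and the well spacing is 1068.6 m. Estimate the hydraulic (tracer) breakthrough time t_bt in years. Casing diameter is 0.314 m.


t_bt = pi * hr * phi * L^2 / (3 * Qv) / (365.25*86400)
t_bt = pi * 55.680 * 0.13545 * 1068.6^2 / (3 * 0.072341) / (365.25*86400)
t_bt = 3.9505 years


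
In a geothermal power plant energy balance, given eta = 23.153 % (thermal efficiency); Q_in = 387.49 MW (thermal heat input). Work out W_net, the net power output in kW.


W_net = eta / 100 * Q_in
W_net = 23.153 / 100 * 387.49
W_net = 89.71556 MW
Convert: 89.71556 MW * 1000.0 = 89716 kW
W_net = 89716 kW


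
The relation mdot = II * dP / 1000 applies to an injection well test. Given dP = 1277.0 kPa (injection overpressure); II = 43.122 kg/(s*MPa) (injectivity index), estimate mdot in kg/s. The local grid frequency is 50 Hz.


mdot = II * dP / 1000
mdot = 43.122 * 1277.0 / 1000
mdot = 55.067 kg/s


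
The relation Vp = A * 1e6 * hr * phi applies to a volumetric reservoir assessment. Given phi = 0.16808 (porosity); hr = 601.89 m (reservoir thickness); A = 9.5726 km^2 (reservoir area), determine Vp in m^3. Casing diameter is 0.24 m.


Vp = A * 1e6 * hr * phi
Vp = 9.5726 * 1e6 * 601.89 * 0.16808
Vp = 9.6842e+08 m^3


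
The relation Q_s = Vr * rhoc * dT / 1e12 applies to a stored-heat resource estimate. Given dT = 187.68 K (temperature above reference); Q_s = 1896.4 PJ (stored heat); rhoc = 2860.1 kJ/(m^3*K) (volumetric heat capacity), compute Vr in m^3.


Vr = Q_s * 1e12 / (rhoc * dT)
Vr = 1896.4 * 1e12 / (2860.1 * 187.68)
Vr = 3.5329e+09 m^3


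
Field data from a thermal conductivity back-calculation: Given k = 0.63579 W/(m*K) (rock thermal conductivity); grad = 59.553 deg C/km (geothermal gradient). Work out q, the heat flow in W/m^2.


q = k * grad / 1000
q = 0.63579 * 59.553 / 1000
q = 0.037863 W/m^2


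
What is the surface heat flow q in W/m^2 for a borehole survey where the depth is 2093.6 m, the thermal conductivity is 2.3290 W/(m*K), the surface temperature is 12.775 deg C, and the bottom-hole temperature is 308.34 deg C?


Step 1: grad = (T_d - T_surf)/d * 1000 = (308.34 - 12.775)/2093.6 * 1000 = 141.1755 deg C/km
Step 2: q = k * grad / 1000 = 2.329 * 141.1755 / 1000 = 0.32880 W/m^2
q = 0.32880 W/m^2


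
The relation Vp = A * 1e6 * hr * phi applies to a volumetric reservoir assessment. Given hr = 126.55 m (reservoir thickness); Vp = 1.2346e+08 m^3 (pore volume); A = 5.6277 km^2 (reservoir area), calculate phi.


phi = Vp / (A * 1e6 * hr)
phi = 1.2346e+08 / (5.6277 * 1e6 * 126.55)
phi = 0.17335


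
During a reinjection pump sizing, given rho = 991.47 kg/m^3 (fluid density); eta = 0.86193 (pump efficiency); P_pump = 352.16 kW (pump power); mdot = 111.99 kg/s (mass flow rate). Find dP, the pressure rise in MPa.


dP = P_pump * rho * eta / mdot
dP = 352.16 * 991.47 * 0.86193 / 111.99
dP = 2687.277 kPa
Convert: 2687.277 kPa * 0.001 = 2.6873 MPa
dP = 2.6873 MPa


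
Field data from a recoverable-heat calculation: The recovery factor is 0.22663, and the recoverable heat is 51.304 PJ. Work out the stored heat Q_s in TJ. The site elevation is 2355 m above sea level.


Q_s = Q_rec / RF
Q_s = 51.304 / 0.22663
Q_s = 226.3778 PJ
Convert: 226.3778 PJ * 1000.0 = 2.2638e+05 TJ
Q_s = 2.2638e+05 TJ


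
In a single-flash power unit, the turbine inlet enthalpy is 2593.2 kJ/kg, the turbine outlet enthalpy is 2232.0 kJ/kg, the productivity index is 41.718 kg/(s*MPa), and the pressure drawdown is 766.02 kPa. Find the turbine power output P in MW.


Step 1: mdot = PI * dP / 1000 = 41.718 * 766.02 / 1000 = 31.95682 kg/s
Step 2: P = mdot*(h_in - h_out)/1000 = 31.95682*(2593.2 - 2232.0)/1000 = 11.543 MW
P = 11.543 MW
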